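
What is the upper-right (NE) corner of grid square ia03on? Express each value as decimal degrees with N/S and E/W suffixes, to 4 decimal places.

86.4167° S, 18.7500° W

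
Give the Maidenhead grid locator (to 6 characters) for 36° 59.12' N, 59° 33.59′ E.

LM96sx

Offset from 180°W / 90°S: lon 239.5598°, lat 126.9853°.
Field: lon ⌊239.5598/20⌋ = 11 → L; lat ⌊126.9853/10⌋ = 12 → M.
Square: lon ⌊19.5598/2⌋ = 9; lat ⌊6.9853/1⌋ = 6.
Subsquare: lon ⌊1.5598/0.0833333⌋ = 18 → s; lat ⌊0.9853/0.0416667⌋ = 23 → x.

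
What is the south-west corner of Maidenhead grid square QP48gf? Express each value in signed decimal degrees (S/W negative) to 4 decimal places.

68.2083, 148.5000

Field Q=16, P=15: +16·20° lon, +15·10° lat → SW at lon 140°, lat 60°.
Square 4, 8: +4·2° lon, +8·1° lat → SW at lon 148°, lat 68°.
Subsquare g=6, f=5: +6·0.0833333° lon, +5·0.0416667° lat → SW at lon 148.5°, lat 68.2083°.
latitude 68.2083, longitude 148.5000.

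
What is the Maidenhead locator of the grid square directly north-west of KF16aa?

Longitude subsquare a = 0; −1 → -1, wraps to 23 = x, carry into square.
Longitude square 1; −1 → 0.
Latitude subsquare a = 0; +1 → 1 = b.

KF06xb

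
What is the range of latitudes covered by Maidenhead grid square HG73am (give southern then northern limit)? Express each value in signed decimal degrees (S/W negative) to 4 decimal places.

-26.5000, -26.4583

Field H=7, G=6: +7·20° lon, +6·10° lat → SW at lon -40°, lat -30°.
Square 7, 3: +7·2° lon, +3·1° lat → SW at lon -26°, lat -27°.
Subsquare a=0, m=12: +0·0.0833333° lon, +12·0.0416667° lat → SW at lon -26°, lat -26.5°.
Cell spans 0.0833333° lon × 0.0416667° lat.
south -26.5000, north -26.4583.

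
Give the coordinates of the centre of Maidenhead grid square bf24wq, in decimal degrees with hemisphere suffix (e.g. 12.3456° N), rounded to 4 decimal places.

Field B=1, F=5: +1·20° lon, +5·10° lat → SW at lon -160°, lat -40°.
Square 2, 4: +2·2° lon, +4·1° lat → SW at lon -156°, lat -36°.
Subsquare w=22, q=16: +22·0.0833333° lon, +16·0.0416667° lat → SW at lon -154.167°, lat -35.3333°.
Cell spans 0.0833333° lon × 0.0416667° lat. Centre is SW corner plus half of each.
latitude 35.3125° S, longitude 154.1250° W.

35.3125° S, 154.1250° W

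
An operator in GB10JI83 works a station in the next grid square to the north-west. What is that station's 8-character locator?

Longitude extended square 8; −1 → 7.
Latitude extended square 3; +1 → 4.

GB10ji74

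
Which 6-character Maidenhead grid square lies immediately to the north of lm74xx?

Latitude subsquare x = 23; +1 → 24, wraps to 0 = a, carry into square.
Latitude square 4; +1 → 5.
The longitude characters are unchanged.

LM75xa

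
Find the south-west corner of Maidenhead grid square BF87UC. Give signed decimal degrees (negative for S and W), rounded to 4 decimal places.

Field B=1, F=5: +1·20° lon, +5·10° lat → SW at lon -160°, lat -40°.
Square 8, 7: +8·2° lon, +7·1° lat → SW at lon -144°, lat -33°.
Subsquare u=20, c=2: +20·0.0833333° lon, +2·0.0416667° lat → SW at lon -142.333°, lat -32.9167°.
latitude -32.9167, longitude -142.3333.

-32.9167, -142.3333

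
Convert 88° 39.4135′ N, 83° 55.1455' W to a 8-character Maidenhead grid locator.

Offset from 180°W / 90°S: lon 96.08091°, lat 178.65689°.
Field: lon ⌊96.08091/20⌋ = 4 → E; lat ⌊178.65689/10⌋ = 17 → R.
Square: lon ⌊16.08091/2⌋ = 8; lat ⌊8.65689/1⌋ = 8.
Subsquare: lon ⌊0.08091/0.0833333⌋ = 0 → a; lat ⌊0.65689/0.0416667⌋ = 15 → p.
Extended square: lon ⌊0.08091/0.00833333⌋ = 9; lat ⌊0.03189/0.00416667⌋ = 7.

ER88ap97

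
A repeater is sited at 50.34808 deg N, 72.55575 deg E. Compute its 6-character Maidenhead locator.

MO60gi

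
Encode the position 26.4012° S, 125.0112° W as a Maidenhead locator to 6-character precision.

Offset from 180°W / 90°S: lon 54.9888°, lat 63.5988°.
Field: lon ⌊54.9888/20⌋ = 2 → C; lat ⌊63.5988/10⌋ = 6 → G.
Square: lon ⌊14.9888/2⌋ = 7; lat ⌊3.5988/1⌋ = 3.
Subsquare: lon ⌊0.9888/0.0833333⌋ = 11 → l; lat ⌊0.5988/0.0416667⌋ = 14 → o.

CG73lo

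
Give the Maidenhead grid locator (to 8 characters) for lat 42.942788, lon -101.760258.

DN92cw86

Shift to the Maidenhead origin (180°W, 90°S): lon 78.23974, lat 132.94279.
Field: 78.23974/20 → 3 → D, 132.94279/10 → 13 → N; chars DN.
Square: 18.23974/2 → 9, 2.94279/1 → 2; chars 92.
Subsquare: 0.23974/0.0833333 → 2 → c, 0.94279/0.0416667 → 22 → w; chars cw.
Extended square: 0.07308/0.00833333 → 8, 0.02612/0.00416667 → 6; chars 86.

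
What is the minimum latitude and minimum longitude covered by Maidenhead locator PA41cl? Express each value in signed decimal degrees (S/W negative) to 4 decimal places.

-88.5417, 128.1667

Field P=15, A=0: +15·20° lon, +0·10° lat → SW at lon 120°, lat -90°.
Square 4, 1: +4·2° lon, +1·1° lat → SW at lon 128°, lat -89°.
Subsquare c=2, l=11: +2·0.0833333° lon, +11·0.0416667° lat → SW at lon 128.167°, lat -88.5417°.
latitude -88.5417, longitude 128.1667.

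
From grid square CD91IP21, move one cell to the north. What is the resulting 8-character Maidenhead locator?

Latitude extended square 1; +1 → 2.
The longitude characters are unchanged.

CD91ip22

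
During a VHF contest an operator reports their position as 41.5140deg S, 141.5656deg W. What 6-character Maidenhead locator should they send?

BE98fl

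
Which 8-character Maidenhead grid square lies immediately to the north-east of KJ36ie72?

Longitude extended square 7; +1 → 8.
Latitude extended square 2; +1 → 3.

KJ36ie83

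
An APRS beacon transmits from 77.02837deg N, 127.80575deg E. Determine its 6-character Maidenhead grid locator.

PQ37va

Shift to the Maidenhead origin (180°W, 90°S): lon 307.8057, lat 167.0284.
Field: 307.8057/20 → 15 → P, 167.0284/10 → 16 → Q; chars PQ.
Square: 7.8057/2 → 3, 7.0284/1 → 7; chars 37.
Subsquare: 1.8057/0.0833333 → 21 → v, 0.0284/0.0416667 → 0 → a; chars va.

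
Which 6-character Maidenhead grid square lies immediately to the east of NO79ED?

NO79fd

Longitude subsquare e = 4; +1 → 5 = f.
The latitude characters are unchanged.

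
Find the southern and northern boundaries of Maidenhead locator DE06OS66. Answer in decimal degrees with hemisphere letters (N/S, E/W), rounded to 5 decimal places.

Field D=3, E=4: +3·20° lon, +4·10° lat → SW at lon -120°, lat -50°.
Square 0, 6: +0·2° lon, +6·1° lat → SW at lon -120°, lat -44°.
Subsquare o=14, s=18: +14·0.0833333° lon, +18·0.0416667° lat → SW at lon -118.833°, lat -43.25°.
Extended square 6, 6: +6·0.00833333° lon, +6·0.00416667° lat → SW at lon -118.783°, lat -43.225°.
Cell spans 0.00833333° lon × 0.00416667° lat.
south 43.22500° S, north 43.22083° S.

43.22500° S, 43.22083° S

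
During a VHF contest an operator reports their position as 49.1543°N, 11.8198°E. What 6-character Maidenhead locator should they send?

JN59vd

Offset from 180°W / 90°S: lon 191.8198°, lat 139.1543°.
Field: lon ⌊191.8198/20⌋ = 9 → J; lat ⌊139.1543/10⌋ = 13 → N.
Square: lon ⌊11.8198/2⌋ = 5; lat ⌊9.1543/1⌋ = 9.
Subsquare: lon ⌊1.8198/0.0833333⌋ = 21 → v; lat ⌊0.1543/0.0416667⌋ = 3 → d.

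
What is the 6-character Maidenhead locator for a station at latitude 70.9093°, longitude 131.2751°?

Add 180° to longitude and 90° to latitude: 311.2751, 160.9093.
Field: lon ⌊311.2751/20⌋ = 15 → P; lat ⌊160.9093/10⌋ = 16 → Q.
Square: lon ⌊11.2751/2⌋ = 5; lat ⌊0.9093/1⌋ = 0.
Subsquare: lon ⌊1.2751/0.0833333⌋ = 15 → p; lat ⌊0.9093/0.0416667⌋ = 21 → v.

PQ50pv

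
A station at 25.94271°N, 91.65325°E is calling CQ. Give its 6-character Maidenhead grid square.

NL55tw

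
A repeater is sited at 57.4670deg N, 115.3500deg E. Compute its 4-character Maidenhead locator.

OO77

Offset from 180°W / 90°S: lon 295.35°, lat 147.47°.
Field (20°×10°, letters A–R): 295.35/20 → 14 → O, 147.47/10 → 14 → O; chars OO.
Square (2°×1°, digits 0–9): 15.35/2 → 7, 7.47/1 → 7; chars 77.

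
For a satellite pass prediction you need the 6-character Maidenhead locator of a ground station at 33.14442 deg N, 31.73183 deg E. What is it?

KM53ud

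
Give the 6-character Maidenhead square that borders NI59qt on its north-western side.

NI59pu

Longitude subsquare q = 16; −1 → 15 = p.
Latitude subsquare t = 19; +1 → 20 = u.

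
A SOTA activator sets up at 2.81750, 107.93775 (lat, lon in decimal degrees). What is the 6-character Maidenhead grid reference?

OJ32xt

Offset from 180°W / 90°S: lon 287.9377°, lat 92.8175°.
Field: 287.9377/20 → 14 → O, 92.8175/10 → 9 → J; chars OJ.
Square: 7.9377/2 → 3, 2.8175/1 → 2; chars 32.
Subsquare: 1.9377/0.0833333 → 23 → x, 0.8175/0.0416667 → 19 → t; chars xt.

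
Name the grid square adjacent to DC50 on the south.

Latitude square 0; −1 → -1, wraps to 9, carry into field.
Latitude field C = 2; −1 → 1 = B.
The longitude characters are unchanged.

DB59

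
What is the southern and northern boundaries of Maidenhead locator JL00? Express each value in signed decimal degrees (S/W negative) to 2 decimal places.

20.00, 21.00

Field J=9, L=11: +9·20° lon, +11·10° lat → SW at lon 0°, lat 20°.
Square 0, 0: +0·2° lon, +0·1° lat → SW at lon 0°, lat 20°.
Cell spans 2° lon × 1° lat.
south 20.00, north 21.00.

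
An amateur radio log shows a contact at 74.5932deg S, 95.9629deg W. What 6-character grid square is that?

EB25aj

Offset from 180°W / 90°S: lon 84.0371°, lat 15.4068°.
Field: lon ⌊84.0371/20⌋ = 4 → E; lat ⌊15.4068/10⌋ = 1 → B.
Square: lon ⌊4.0371/2⌋ = 2; lat ⌊5.4068/1⌋ = 5.
Subsquare: lon ⌊0.0371/0.0833333⌋ = 0 → a; lat ⌊0.4068/0.0416667⌋ = 9 → j.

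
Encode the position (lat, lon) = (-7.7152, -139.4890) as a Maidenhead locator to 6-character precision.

Shift to the Maidenhead origin (180°W, 90°S): lon 40.5110, lat 82.2848.
Field: lon ⌊40.5110/20⌋ = 2 → C; lat ⌊82.2848/10⌋ = 8 → I.
Square: lon ⌊0.5110/2⌋ = 0; lat ⌊2.2848/1⌋ = 2.
Subsquare: lon ⌊0.5110/0.0833333⌋ = 6 → g; lat ⌊0.2848/0.0416667⌋ = 6 → g.

CI02gg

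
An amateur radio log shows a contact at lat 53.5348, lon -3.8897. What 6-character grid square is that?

Shift to the Maidenhead origin (180°W, 90°S): lon 176.1103, lat 143.5348.
Field: lon ⌊176.1103/20⌋ = 8 → I; lat ⌊143.5348/10⌋ = 14 → O.
Square: lon ⌊16.1103/2⌋ = 8; lat ⌊3.5348/1⌋ = 3.
Subsquare: lon ⌊0.1103/0.0833333⌋ = 1 → b; lat ⌊0.5348/0.0416667⌋ = 12 → m.

IO83bm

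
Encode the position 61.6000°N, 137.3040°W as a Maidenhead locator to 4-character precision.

CP11

Offset from 180°W / 90°S: lon 42.70°, lat 151.60°.
Field: 42.70/20 → 2 → C, 151.60/10 → 15 → P; chars CP.
Square: 2.70/2 → 1, 1.60/1 → 1; chars 11.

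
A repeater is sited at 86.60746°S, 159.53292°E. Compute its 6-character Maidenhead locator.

QA93sj

Add 180° to longitude and 90° to latitude: 339.5329, 3.3925.
Field (20°×10°, letters A–R): 339.5329/20 → 16 → Q, 3.3925/10 → 0 → A; chars QA.
Square (2°×1°, digits 0–9): 19.5329/2 → 9, 3.3925/1 → 3; chars 93.
Subsquare (5′×2.5′, letters a–x): 1.5329/0.0833333 → 18 → s, 0.3925/0.0416667 → 9 → j; chars sj.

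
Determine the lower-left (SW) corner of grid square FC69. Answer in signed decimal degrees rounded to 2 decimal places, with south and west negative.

-61.00, -68.00

Field F=5, C=2: +5·20° lon, +2·10° lat → SW at lon -80°, lat -70°.
Square 6, 9: +6·2° lon, +9·1° lat → SW at lon -68°, lat -61°.
latitude -61.00, longitude -68.00.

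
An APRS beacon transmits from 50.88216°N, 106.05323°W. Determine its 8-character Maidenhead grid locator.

Add 180° to longitude and 90° to latitude: 73.94677, 140.88216.
Field: lon ⌊73.94677/20⌋ = 3 → D; lat ⌊140.88216/10⌋ = 14 → O.
Square: lon ⌊13.94677/2⌋ = 6; lat ⌊0.88216/1⌋ = 0.
Subsquare: lon ⌊1.94677/0.0833333⌋ = 23 → x; lat ⌊0.88216/0.0416667⌋ = 21 → v.
Extended square: lon ⌊0.03010/0.00833333⌋ = 3; lat ⌊0.00716/0.00416667⌋ = 1.

DO60xv31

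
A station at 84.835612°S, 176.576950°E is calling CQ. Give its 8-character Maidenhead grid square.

RA85gd99

Offset from 180°W / 90°S: lon 356.57695°, lat 5.16439°.
Field: 356.57695/20 → 17 → R, 5.16439/10 → 0 → A; chars RA.
Square: 16.57695/2 → 8, 5.16439/1 → 5; chars 85.
Subsquare: 0.57695/0.0833333 → 6 → g, 0.16439/0.0416667 → 3 → d; chars gd.
Extended square: 0.07695/0.00833333 → 9, 0.03939/0.00416667 → 9; chars 99.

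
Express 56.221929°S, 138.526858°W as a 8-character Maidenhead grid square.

CD03rs66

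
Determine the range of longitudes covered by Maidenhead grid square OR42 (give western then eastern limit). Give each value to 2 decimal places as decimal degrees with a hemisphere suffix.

Field O=14, R=17: +14·20° lon, +17·10° lat → SW at lon 100°, lat 80°.
Square 4, 2: +4·2° lon, +2·1° lat → SW at lon 108°, lat 82°.
Cell spans 2° lon × 1° lat.
west 108.00° E, east 110.00° E.

108.00° E, 110.00° E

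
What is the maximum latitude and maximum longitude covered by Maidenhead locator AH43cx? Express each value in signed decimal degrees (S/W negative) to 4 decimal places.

Field A=0, H=7: +0·20° lon, +7·10° lat → SW at lon -180°, lat -20°.
Square 4, 3: +4·2° lon, +3·1° lat → SW at lon -172°, lat -17°.
Subsquare c=2, x=23: +2·0.0833333° lon, +23·0.0416667° lat → SW at lon -171.833°, lat -16.0417°.
Cell spans 0.0833333° lon × 0.0416667° lat. NE corner is SW corner plus one full cell.
latitude -16.0000, longitude -171.7500.

-16.0000, -171.7500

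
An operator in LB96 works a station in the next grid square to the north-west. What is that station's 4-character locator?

LB87

Longitude square 9; −1 → 8.
Latitude square 6; +1 → 7.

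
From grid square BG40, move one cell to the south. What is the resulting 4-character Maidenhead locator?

BF49

Latitude square 0; −1 → -1, wraps to 9, carry into field.
Latitude field G = 6; −1 → 5 = F.
The longitude characters are unchanged.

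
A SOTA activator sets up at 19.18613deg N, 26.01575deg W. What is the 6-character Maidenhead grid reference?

HK69xe

Offset from 180°W / 90°S: lon 153.9843°, lat 109.1861°.
Field: 153.9843/20 → 7 → H, 109.1861/10 → 10 → K; chars HK.
Square: 13.9843/2 → 6, 9.1861/1 → 9; chars 69.
Subsquare: 1.9843/0.0833333 → 23 → x, 0.1861/0.0416667 → 4 → e; chars xe.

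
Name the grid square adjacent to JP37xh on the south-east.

JP47ag

Longitude subsquare x = 23; +1 → 24, wraps to 0 = a, carry into square.
Longitude square 3; +1 → 4.
Latitude subsquare h = 7; −1 → 6 = g.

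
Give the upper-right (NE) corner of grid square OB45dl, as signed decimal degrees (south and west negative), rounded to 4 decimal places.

-74.5000, 108.3333

Field O=14, B=1: +14·20° lon, +1·10° lat → SW at lon 100°, lat -80°.
Square 4, 5: +4·2° lon, +5·1° lat → SW at lon 108°, lat -75°.
Subsquare d=3, l=11: +3·0.0833333° lon, +11·0.0416667° lat → SW at lon 108.25°, lat -74.5417°.
Cell spans 0.0833333° lon × 0.0416667° lat. NE corner is SW corner plus one full cell.
latitude -74.5000, longitude 108.3333.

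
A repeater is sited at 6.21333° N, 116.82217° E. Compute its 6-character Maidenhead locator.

Shift to the Maidenhead origin (180°W, 90°S): lon 296.8222, lat 96.2133.
Field: 296.8222/20 → 14 → O, 96.2133/10 → 9 → J; chars OJ.
Square: 16.8222/2 → 8, 6.2133/1 → 6; chars 86.
Subsquare: 0.8222/0.0833333 → 9 → j, 0.2133/0.0416667 → 5 → f; chars jf.

OJ86jf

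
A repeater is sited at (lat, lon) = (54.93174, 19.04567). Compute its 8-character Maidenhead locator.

Offset from 180°W / 90°S: lon 199.04567°, lat 144.93174°.
Field: lon ⌊199.04567/20⌋ = 9 → J; lat ⌊144.93174/10⌋ = 14 → O.
Square: lon ⌊19.04567/2⌋ = 9; lat ⌊4.93174/1⌋ = 4.
Subsquare: lon ⌊1.04567/0.0833333⌋ = 12 → m; lat ⌊0.93174/0.0416667⌋ = 22 → w.
Extended square: lon ⌊0.04567/0.00833333⌋ = 5; lat ⌊0.01507/0.00416667⌋ = 3.

JO94mw53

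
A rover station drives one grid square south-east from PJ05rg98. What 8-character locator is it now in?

PJ05sg07

Longitude extended square 9; +1 → 10, wraps to 0, carry into subsquare.
Longitude subsquare r = 17; +1 → 18 = s.
Latitude extended square 8; −1 → 7.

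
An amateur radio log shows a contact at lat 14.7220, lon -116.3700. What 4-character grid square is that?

DK14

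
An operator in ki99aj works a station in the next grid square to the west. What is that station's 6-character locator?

KI89xj

Longitude subsquare a = 0; −1 → -1, wraps to 23 = x, carry into square.
Longitude square 9; −1 → 8.
The latitude characters are unchanged.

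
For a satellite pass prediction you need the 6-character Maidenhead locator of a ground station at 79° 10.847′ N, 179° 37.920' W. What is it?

AQ09ee

Shift to the Maidenhead origin (180°W, 90°S): lon 0.3680, lat 169.1808.
Field: 0.3680/20 → 0 → A, 169.1808/10 → 16 → Q; chars AQ.
Square: 0.3680/2 → 0, 9.1808/1 → 9; chars 09.
Subsquare: 0.3680/0.0833333 → 4 → e, 0.1808/0.0416667 → 4 → e; chars ee.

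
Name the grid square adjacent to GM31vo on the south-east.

GM31wn

Longitude subsquare v = 21; +1 → 22 = w.
Latitude subsquare o = 14; −1 → 13 = n.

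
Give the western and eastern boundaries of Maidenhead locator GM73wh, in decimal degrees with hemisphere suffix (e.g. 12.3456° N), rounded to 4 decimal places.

44.1667° W, 44.0833° W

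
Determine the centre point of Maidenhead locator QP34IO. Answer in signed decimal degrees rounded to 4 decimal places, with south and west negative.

64.6042, 146.7083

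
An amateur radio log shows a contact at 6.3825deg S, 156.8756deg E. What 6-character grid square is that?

Offset from 180°W / 90°S: lon 336.8756°, lat 83.6175°.
Field: 336.8756/20 → 16 → Q, 83.6175/10 → 8 → I; chars QI.
Square: 16.8756/2 → 8, 3.6175/1 → 3; chars 83.
Subsquare: 0.8756/0.0833333 → 10 → k, 0.6175/0.0416667 → 14 → o; chars ko.

QI83ko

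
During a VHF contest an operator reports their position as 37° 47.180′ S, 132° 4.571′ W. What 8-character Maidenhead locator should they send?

CF32xf01

Offset from 180°W / 90°S: lon 47.92382°, lat 52.21367°.
Field: lon ⌊47.92382/20⌋ = 2 → C; lat ⌊52.21367/10⌋ = 5 → F.
Square: lon ⌊7.92382/2⌋ = 3; lat ⌊2.21367/1⌋ = 2.
Subsquare: lon ⌊1.92382/0.0833333⌋ = 23 → x; lat ⌊0.21367/0.0416667⌋ = 5 → f.
Extended square: lon ⌊0.00715/0.00833333⌋ = 0; lat ⌊0.00533/0.00416667⌋ = 1.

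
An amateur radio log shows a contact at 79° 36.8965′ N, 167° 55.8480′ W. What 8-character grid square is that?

AQ69ao87

Shift to the Maidenhead origin (180°W, 90°S): lon 12.06920, lat 169.61494.
Field (20°×10°, letters A–R): 12.06920/20 → 0 → A, 169.61494/10 → 16 → Q; chars AQ.
Square (2°×1°, digits 0–9): 12.06920/2 → 6, 9.61494/1 → 9; chars 69.
Subsquare (5′×2.5′, letters a–x): 0.06920/0.0833333 → 0 → a, 0.61494/0.0416667 → 14 → o; chars ao.
Extended square (30″×15″, digits 0–9): 0.06920/0.00833333 → 8, 0.03161/0.00416667 → 7; chars 87.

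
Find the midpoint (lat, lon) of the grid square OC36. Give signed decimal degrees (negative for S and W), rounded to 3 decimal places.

Field O=14, C=2: +14·20° lon, +2·10° lat → SW at lon 100°, lat -70°.
Square 3, 6: +3·2° lon, +6·1° lat → SW at lon 106°, lat -64°.
Cell spans 2° lon × 1° lat. Centre is SW corner plus half of each.
latitude -63.500, longitude 107.000.

-63.500, 107.000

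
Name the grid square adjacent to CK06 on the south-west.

BK95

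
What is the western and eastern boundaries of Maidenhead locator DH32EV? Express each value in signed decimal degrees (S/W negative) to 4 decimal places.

Field D=3, H=7: +3·20° lon, +7·10° lat → SW at lon -120°, lat -20°.
Square 3, 2: +3·2° lon, +2·1° lat → SW at lon -114°, lat -18°.
Subsquare e=4, v=21: +4·0.0833333° lon, +21·0.0416667° lat → SW at lon -113.667°, lat -17.125°.
Cell spans 0.0833333° lon × 0.0416667° lat.
west -113.6667, east -113.5833.

-113.6667, -113.5833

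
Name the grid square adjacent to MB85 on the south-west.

Longitude square 8; −1 → 7.
Latitude square 5; −1 → 4.

MB74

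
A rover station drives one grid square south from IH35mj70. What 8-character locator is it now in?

IH35mi79

Latitude extended square 0; −1 → -1, wraps to 9, carry into subsquare.
Latitude subsquare j = 9; −1 → 8 = i.
The longitude characters are unchanged.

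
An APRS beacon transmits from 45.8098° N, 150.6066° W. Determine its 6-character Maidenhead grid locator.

BN45qt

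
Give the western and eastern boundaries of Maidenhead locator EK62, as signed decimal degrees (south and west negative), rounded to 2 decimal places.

-88.00, -86.00

Field E=4, K=10: +4·20° lon, +10·10° lat → SW at lon -100°, lat 10°.
Square 6, 2: +6·2° lon, +2·1° lat → SW at lon -88°, lat 12°.
Cell spans 2° lon × 1° lat.
west -88.00, east -86.00.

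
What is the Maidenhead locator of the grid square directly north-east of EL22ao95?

Longitude extended square 9; +1 → 10, wraps to 0, carry into subsquare.
Longitude subsquare a = 0; +1 → 1 = b.
Latitude extended square 5; +1 → 6.

EL22bo06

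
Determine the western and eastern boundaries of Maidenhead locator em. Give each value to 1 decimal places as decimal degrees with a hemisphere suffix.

100.0° W, 80.0° W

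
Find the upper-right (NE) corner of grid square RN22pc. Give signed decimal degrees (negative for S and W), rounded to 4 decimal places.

42.1250, 165.3333

Field R=17, N=13: +17·20° lon, +13·10° lat → SW at lon 160°, lat 40°.
Square 2, 2: +2·2° lon, +2·1° lat → SW at lon 164°, lat 42°.
Subsquare p=15, c=2: +15·0.0833333° lon, +2·0.0416667° lat → SW at lon 165.25°, lat 42.0833°.
Cell spans 0.0833333° lon × 0.0416667° lat. NE corner is SW corner plus one full cell.
latitude 42.1250, longitude 165.3333.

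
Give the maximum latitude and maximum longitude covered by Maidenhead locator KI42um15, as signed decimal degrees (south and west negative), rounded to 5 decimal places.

-7.47500, 29.68333

Field K=10, I=8: +10·20° lon, +8·10° lat → SW at lon 20°, lat -10°.
Square 4, 2: +4·2° lon, +2·1° lat → SW at lon 28°, lat -8°.
Subsquare u=20, m=12: +20·0.0833333° lon, +12·0.0416667° lat → SW at lon 29.6667°, lat -7.5°.
Extended square 1, 5: +1·0.00833333° lon, +5·0.00416667° lat → SW at lon 29.675°, lat -7.47917°.
Cell spans 0.00833333° lon × 0.00416667° lat. NE corner is SW corner plus one full cell.
latitude -7.47500, longitude 29.68333.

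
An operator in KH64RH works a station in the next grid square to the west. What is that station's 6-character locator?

KH64qh

Longitude subsquare r = 17; −1 → 16 = q.
The latitude characters are unchanged.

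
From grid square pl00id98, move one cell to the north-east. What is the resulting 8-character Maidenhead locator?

PL00jd09

Longitude extended square 9; +1 → 10, wraps to 0, carry into subsquare.
Longitude subsquare i = 8; +1 → 9 = j.
Latitude extended square 8; +1 → 9.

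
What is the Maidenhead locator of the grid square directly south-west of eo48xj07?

EO48wj96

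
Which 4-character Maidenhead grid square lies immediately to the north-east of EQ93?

FQ04

Longitude square 9; +1 → 10, wraps to 0, carry into field.
Longitude field E = 4; +1 → 5 = F.
Latitude square 3; +1 → 4.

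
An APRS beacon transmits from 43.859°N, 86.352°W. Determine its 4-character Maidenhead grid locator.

Shift to the Maidenhead origin (180°W, 90°S): lon 93.65, lat 133.86.
Field (20°×10°, letters A–R): lon ⌊93.65/20⌋ = 4 → E; lat ⌊133.86/10⌋ = 13 → N.
Square (2°×1°, digits 0–9): lon ⌊13.65/2⌋ = 6; lat ⌊3.86/1⌋ = 3.

EN63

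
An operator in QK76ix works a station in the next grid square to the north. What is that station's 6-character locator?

QK77ia

Latitude subsquare x = 23; +1 → 24, wraps to 0 = a, carry into square.
Latitude square 6; +1 → 7.
The longitude characters are unchanged.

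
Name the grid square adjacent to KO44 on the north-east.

Longitude square 4; +1 → 5.
Latitude square 4; +1 → 5.

KO55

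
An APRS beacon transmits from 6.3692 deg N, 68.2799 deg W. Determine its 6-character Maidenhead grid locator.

FJ56ui

Add 180° to longitude and 90° to latitude: 111.7201, 96.3692.
Field: lon ⌊111.7201/20⌋ = 5 → F; lat ⌊96.3692/10⌋ = 9 → J.
Square: lon ⌊11.7201/2⌋ = 5; lat ⌊6.3692/1⌋ = 6.
Subsquare: lon ⌊1.7201/0.0833333⌋ = 20 → u; lat ⌊0.3692/0.0416667⌋ = 8 → i.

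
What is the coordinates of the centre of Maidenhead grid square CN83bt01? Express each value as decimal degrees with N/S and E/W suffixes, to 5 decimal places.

43.79792° N, 123.91250° W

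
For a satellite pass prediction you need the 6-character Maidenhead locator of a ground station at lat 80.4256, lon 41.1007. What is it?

Shift to the Maidenhead origin (180°W, 90°S): lon 221.1007, lat 170.4256.
Field (20°×10°, letters A–R): 221.1007/20 → 11 → L, 170.4256/10 → 17 → R; chars LR.
Square (2°×1°, digits 0–9): 1.1007/2 → 0, 0.4256/1 → 0; chars 00.
Subsquare (5′×2.5′, letters a–x): 1.1007/0.0833333 → 13 → n, 0.4256/0.0416667 → 10 → k; chars nk.

LR00nk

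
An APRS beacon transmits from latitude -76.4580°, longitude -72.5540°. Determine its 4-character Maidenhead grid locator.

FB33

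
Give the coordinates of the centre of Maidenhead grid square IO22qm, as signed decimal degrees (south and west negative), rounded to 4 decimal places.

52.5208, -14.6250

Field I=8, O=14: +8·20° lon, +14·10° lat → SW at lon -20°, lat 50°.
Square 2, 2: +2·2° lon, +2·1° lat → SW at lon -16°, lat 52°.
Subsquare q=16, m=12: +16·0.0833333° lon, +12·0.0416667° lat → SW at lon -14.6667°, lat 52.5°.
Cell spans 0.0833333° lon × 0.0416667° lat. Centre is SW corner plus half of each.
latitude 52.5208, longitude -14.6250.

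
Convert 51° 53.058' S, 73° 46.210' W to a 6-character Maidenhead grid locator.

FD38cc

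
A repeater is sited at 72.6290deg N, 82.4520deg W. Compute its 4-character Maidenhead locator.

EQ82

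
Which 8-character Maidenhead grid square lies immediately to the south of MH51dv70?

Latitude extended square 0; −1 → -1, wraps to 9, carry into subsquare.
Latitude subsquare v = 21; −1 → 20 = u.
The longitude characters are unchanged.

MH51du79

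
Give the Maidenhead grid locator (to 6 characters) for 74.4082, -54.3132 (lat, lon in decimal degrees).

GQ24uj

Add 180° to longitude and 90° to latitude: 125.6868, 164.4082.
Field: lon ⌊125.6868/20⌋ = 6 → G; lat ⌊164.4082/10⌋ = 16 → Q.
Square: lon ⌊5.6868/2⌋ = 2; lat ⌊4.4082/1⌋ = 4.
Subsquare: lon ⌊1.6868/0.0833333⌋ = 20 → u; lat ⌊0.4082/0.0416667⌋ = 9 → j.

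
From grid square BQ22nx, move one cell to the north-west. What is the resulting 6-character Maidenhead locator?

BQ23ma

Longitude subsquare n = 13; −1 → 12 = m.
Latitude subsquare x = 23; +1 → 24, wraps to 0 = a, carry into square.
Latitude square 2; +1 → 3.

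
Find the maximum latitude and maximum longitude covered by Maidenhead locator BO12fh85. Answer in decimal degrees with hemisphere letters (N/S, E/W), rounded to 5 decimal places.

Field B=1, O=14: +1·20° lon, +14·10° lat → SW at lon -160°, lat 50°.
Square 1, 2: +1·2° lon, +2·1° lat → SW at lon -158°, lat 52°.
Subsquare f=5, h=7: +5·0.0833333° lon, +7·0.0416667° lat → SW at lon -157.583°, lat 52.2917°.
Extended square 8, 5: +8·0.00833333° lon, +5·0.00416667° lat → SW at lon -157.517°, lat 52.3125°.
Cell spans 0.00833333° lon × 0.00416667° lat. NE corner is SW corner plus one full cell.
latitude 52.31667° N, longitude 157.50833° W.

52.31667° N, 157.50833° W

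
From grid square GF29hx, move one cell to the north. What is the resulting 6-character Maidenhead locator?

GG20ha

Latitude subsquare x = 23; +1 → 24, wraps to 0 = a, carry into square.
Latitude square 9; +1 → 10, wraps to 0, carry into field.
Latitude field F = 5; +1 → 6 = G.
The longitude characters are unchanged.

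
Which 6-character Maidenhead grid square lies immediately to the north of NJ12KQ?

Latitude subsquare q = 16; +1 → 17 = r.
The longitude characters are unchanged.

NJ12kr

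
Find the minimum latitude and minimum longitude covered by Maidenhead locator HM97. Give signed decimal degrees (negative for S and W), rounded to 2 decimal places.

37.00, -22.00

Field H=7, M=12: +7·20° lon, +12·10° lat → SW at lon -40°, lat 30°.
Square 9, 7: +9·2° lon, +7·1° lat → SW at lon -22°, lat 37°.
latitude 37.00, longitude -22.00.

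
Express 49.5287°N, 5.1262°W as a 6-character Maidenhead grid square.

Shift to the Maidenhead origin (180°W, 90°S): lon 174.8738, lat 139.5287.
Field: 174.8738/20 → 8 → I, 139.5287/10 → 13 → N; chars IN.
Square: 14.8738/2 → 7, 9.5287/1 → 9; chars 79.
Subsquare: 0.8738/0.0833333 → 10 → k, 0.5287/0.0416667 → 12 → m; chars km.

IN79km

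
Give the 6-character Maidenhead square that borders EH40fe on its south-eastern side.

EH40gd

Longitude subsquare f = 5; +1 → 6 = g.
Latitude subsquare e = 4; −1 → 3 = d.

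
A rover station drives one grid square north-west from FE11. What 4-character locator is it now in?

Longitude square 1; −1 → 0.
Latitude square 1; +1 → 2.

FE02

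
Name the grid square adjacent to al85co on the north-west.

AL85bp

Longitude subsquare c = 2; −1 → 1 = b.
Latitude subsquare o = 14; +1 → 15 = p.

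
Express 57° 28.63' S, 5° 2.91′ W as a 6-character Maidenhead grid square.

Offset from 180°W / 90°S: lon 174.9515°, lat 32.5228°.
Field: lon ⌊174.9515/20⌋ = 8 → I; lat ⌊32.5228/10⌋ = 3 → D.
Square: lon ⌊14.9515/2⌋ = 7; lat ⌊2.5228/1⌋ = 2.
Subsquare: lon ⌊0.9515/0.0833333⌋ = 11 → l; lat ⌊0.5228/0.0416667⌋ = 12 → m.

ID72lm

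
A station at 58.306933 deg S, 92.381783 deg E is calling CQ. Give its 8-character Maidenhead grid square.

ND61eq56

Add 180° to longitude and 90° to latitude: 272.38178, 31.69307.
Field (20°×10°, letters A–R): 272.38178/20 → 13 → N, 31.69307/10 → 3 → D; chars ND.
Square (2°×1°, digits 0–9): 12.38178/2 → 6, 1.69307/1 → 1; chars 61.
Subsquare (5′×2.5′, letters a–x): 0.38178/0.0833333 → 4 → e, 0.69307/0.0416667 → 16 → q; chars eq.
Extended square (30″×15″, digits 0–9): 0.04845/0.00833333 → 5, 0.02640/0.00416667 → 6; chars 56.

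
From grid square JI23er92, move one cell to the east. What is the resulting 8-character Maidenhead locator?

JI23fr02

Longitude extended square 9; +1 → 10, wraps to 0, carry into subsquare.
Longitude subsquare e = 4; +1 → 5 = f.
The latitude characters are unchanged.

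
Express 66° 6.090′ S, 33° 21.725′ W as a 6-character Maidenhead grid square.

Offset from 180°W / 90°S: lon 146.6379°, lat 23.8985°.
Field (20°×10°, letters A–R): lon ⌊146.6379/20⌋ = 7 → H; lat ⌊23.8985/10⌋ = 2 → C.
Square (2°×1°, digits 0–9): lon ⌊6.6379/2⌋ = 3; lat ⌊3.8985/1⌋ = 3.
Subsquare (5′×2.5′, letters a–x): lon ⌊0.6379/0.0833333⌋ = 7 → h; lat ⌊0.8985/0.0416667⌋ = 21 → v.

HC33hv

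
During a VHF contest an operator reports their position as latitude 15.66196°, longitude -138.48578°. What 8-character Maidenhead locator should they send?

CK05sp18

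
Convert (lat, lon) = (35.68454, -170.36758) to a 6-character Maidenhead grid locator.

AM45tq

Offset from 180°W / 90°S: lon 9.6324°, lat 125.6845°.
Field (20°×10°, letters A–R): 9.6324/20 → 0 → A, 125.6845/10 → 12 → M; chars AM.
Square (2°×1°, digits 0–9): 9.6324/2 → 4, 5.6845/1 → 5; chars 45.
Subsquare (5′×2.5′, letters a–x): 1.6324/0.0833333 → 19 → t, 0.6845/0.0416667 → 16 → q; chars tq.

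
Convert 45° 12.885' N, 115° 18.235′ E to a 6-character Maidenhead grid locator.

ON75pf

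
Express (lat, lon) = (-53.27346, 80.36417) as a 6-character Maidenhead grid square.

ND06er

Offset from 180°W / 90°S: lon 260.3642°, lat 36.7265°.
Field (20°×10°, letters A–R): lon ⌊260.3642/20⌋ = 13 → N; lat ⌊36.7265/10⌋ = 3 → D.
Square (2°×1°, digits 0–9): lon ⌊0.3642/2⌋ = 0; lat ⌊6.7265/1⌋ = 6.
Subsquare (5′×2.5′, letters a–x): lon ⌊0.3642/0.0833333⌋ = 4 → e; lat ⌊0.7265/0.0416667⌋ = 17 → r.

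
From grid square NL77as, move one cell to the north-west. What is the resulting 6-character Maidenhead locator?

Longitude subsquare a = 0; −1 → -1, wraps to 23 = x, carry into square.
Longitude square 7; −1 → 6.
Latitude subsquare s = 18; +1 → 19 = t.

NL67xt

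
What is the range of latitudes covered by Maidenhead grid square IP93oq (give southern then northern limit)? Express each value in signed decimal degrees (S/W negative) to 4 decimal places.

63.6667, 63.7083

Field I=8, P=15: +8·20° lon, +15·10° lat → SW at lon -20°, lat 60°.
Square 9, 3: +9·2° lon, +3·1° lat → SW at lon -2°, lat 63°.
Subsquare o=14, q=16: +14·0.0833333° lon, +16·0.0416667° lat → SW at lon -0.833333°, lat 63.6667°.
Cell spans 0.0833333° lon × 0.0416667° lat.
south 63.6667, north 63.7083.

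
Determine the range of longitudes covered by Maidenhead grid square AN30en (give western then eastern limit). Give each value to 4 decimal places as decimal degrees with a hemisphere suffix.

173.6667° W, 173.5833° W

Field A=0, N=13: +0·20° lon, +13·10° lat → SW at lon -180°, lat 40°.
Square 3, 0: +3·2° lon, +0·1° lat → SW at lon -174°, lat 40°.
Subsquare e=4, n=13: +4·0.0833333° lon, +13·0.0416667° lat → SW at lon -173.667°, lat 40.5417°.
Cell spans 0.0833333° lon × 0.0416667° lat.
west 173.6667° W, east 173.5833° W.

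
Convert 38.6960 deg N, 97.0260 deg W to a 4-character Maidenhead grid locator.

Offset from 180°W / 90°S: lon 82.97°, lat 128.70°.
Field (20°×10°, letters A–R): lon ⌊82.97/20⌋ = 4 → E; lat ⌊128.70/10⌋ = 12 → M.
Square (2°×1°, digits 0–9): lon ⌊2.97/2⌋ = 1; lat ⌊8.70/1⌋ = 8.

EM18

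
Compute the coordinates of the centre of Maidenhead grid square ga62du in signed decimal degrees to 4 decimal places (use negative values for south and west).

-87.1458, -47.7083

Field G=6, A=0: +6·20° lon, +0·10° lat → SW at lon -60°, lat -90°.
Square 6, 2: +6·2° lon, +2·1° lat → SW at lon -48°, lat -88°.
Subsquare d=3, u=20: +3·0.0833333° lon, +20·0.0416667° lat → SW at lon -47.75°, lat -87.1667°.
Cell spans 0.0833333° lon × 0.0416667° lat. Centre is SW corner plus half of each.
latitude -87.1458, longitude -47.7083.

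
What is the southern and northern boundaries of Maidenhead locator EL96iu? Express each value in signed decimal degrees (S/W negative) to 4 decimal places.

26.8333, 26.8750

Field E=4, L=11: +4·20° lon, +11·10° lat → SW at lon -100°, lat 20°.
Square 9, 6: +9·2° lon, +6·1° lat → SW at lon -82°, lat 26°.
Subsquare i=8, u=20: +8·0.0833333° lon, +20·0.0416667° lat → SW at lon -81.3333°, lat 26.8333°.
Cell spans 0.0833333° lon × 0.0416667° lat.
south 26.8333, north 26.8750.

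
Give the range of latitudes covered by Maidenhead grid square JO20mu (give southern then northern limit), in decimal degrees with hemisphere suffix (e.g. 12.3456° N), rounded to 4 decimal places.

50.8333° N, 50.8750° N

Field J=9, O=14: +9·20° lon, +14·10° lat → SW at lon 0°, lat 50°.
Square 2, 0: +2·2° lon, +0·1° lat → SW at lon 4°, lat 50°.
Subsquare m=12, u=20: +12·0.0833333° lon, +20·0.0416667° lat → SW at lon 5°, lat 50.8333°.
Cell spans 0.0833333° lon × 0.0416667° lat.
south 50.8333° N, north 50.8750° N.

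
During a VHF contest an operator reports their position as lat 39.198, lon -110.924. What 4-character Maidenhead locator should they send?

DM49

Add 180° to longitude and 90° to latitude: 69.08, 129.20.
Field (20°×10°, letters A–R): lon ⌊69.08/20⌋ = 3 → D; lat ⌊129.20/10⌋ = 12 → M.
Square (2°×1°, digits 0–9): lon ⌊9.08/2⌋ = 4; lat ⌊9.20/1⌋ = 9.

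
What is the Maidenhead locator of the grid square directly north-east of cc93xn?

Longitude subsquare x = 23; +1 → 24, wraps to 0 = a, carry into square.
Longitude square 9; +1 → 10, wraps to 0, carry into field.
Longitude field C = 2; +1 → 3 = D.
Latitude subsquare n = 13; +1 → 14 = o.

DC03ao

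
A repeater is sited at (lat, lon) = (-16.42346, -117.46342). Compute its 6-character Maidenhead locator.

Shift to the Maidenhead origin (180°W, 90°S): lon 62.5366, lat 73.5765.
Field (20°×10°, letters A–R): lon ⌊62.5366/20⌋ = 3 → D; lat ⌊73.5765/10⌋ = 7 → H.
Square (2°×1°, digits 0–9): lon ⌊2.5366/2⌋ = 1; lat ⌊3.5765/1⌋ = 3.
Subsquare (5′×2.5′, letters a–x): lon ⌊0.5366/0.0833333⌋ = 6 → g; lat ⌊0.5765/0.0416667⌋ = 13 → n.

DH13gn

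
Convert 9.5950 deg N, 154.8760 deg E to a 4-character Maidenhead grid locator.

Shift to the Maidenhead origin (180°W, 90°S): lon 334.88, lat 99.59.
Field (20°×10°, letters A–R): 334.88/20 → 16 → Q, 99.59/10 → 9 → J; chars QJ.
Square (2°×1°, digits 0–9): 14.88/2 → 7, 9.59/1 → 9; chars 79.

QJ79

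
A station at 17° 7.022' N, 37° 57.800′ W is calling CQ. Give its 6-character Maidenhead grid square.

HK17ac

Shift to the Maidenhead origin (180°W, 90°S): lon 142.0367, lat 107.1170.
Field: lon ⌊142.0367/20⌋ = 7 → H; lat ⌊107.1170/10⌋ = 10 → K.
Square: lon ⌊2.0367/2⌋ = 1; lat ⌊7.1170/1⌋ = 7.
Subsquare: lon ⌊0.0367/0.0833333⌋ = 0 → a; lat ⌊0.1170/0.0416667⌋ = 2 → c.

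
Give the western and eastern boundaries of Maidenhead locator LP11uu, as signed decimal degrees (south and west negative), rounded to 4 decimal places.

43.6667, 43.7500

Field L=11, P=15: +11·20° lon, +15·10° lat → SW at lon 40°, lat 60°.
Square 1, 1: +1·2° lon, +1·1° lat → SW at lon 42°, lat 61°.
Subsquare u=20, u=20: +20·0.0833333° lon, +20·0.0416667° lat → SW at lon 43.6667°, lat 61.8333°.
Cell spans 0.0833333° lon × 0.0416667° lat.
west 43.6667, east 43.7500.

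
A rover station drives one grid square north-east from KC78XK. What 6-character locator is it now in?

Longitude subsquare x = 23; +1 → 24, wraps to 0 = a, carry into square.
Longitude square 7; +1 → 8.
Latitude subsquare k = 10; +1 → 11 = l.

KC88al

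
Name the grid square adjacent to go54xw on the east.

Longitude subsquare x = 23; +1 → 24, wraps to 0 = a, carry into square.
Longitude square 5; +1 → 6.
The latitude characters are unchanged.

GO64aw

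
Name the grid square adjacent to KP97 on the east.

LP07

Longitude square 9; +1 → 10, wraps to 0, carry into field.
Longitude field K = 10; +1 → 11 = L.
The latitude characters are unchanged.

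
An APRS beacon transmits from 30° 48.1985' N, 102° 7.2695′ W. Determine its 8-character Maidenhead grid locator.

DM80wt52

Add 180° to longitude and 90° to latitude: 77.87884, 120.80331.
Field (20°×10°, letters A–R): lon ⌊77.87884/20⌋ = 3 → D; lat ⌊120.80331/10⌋ = 12 → M.
Square (2°×1°, digits 0–9): lon ⌊17.87884/2⌋ = 8; lat ⌊0.80331/1⌋ = 0.
Subsquare (5′×2.5′, letters a–x): lon ⌊1.87884/0.0833333⌋ = 22 → w; lat ⌊0.80331/0.0416667⌋ = 19 → t.
Extended square (30″×15″, digits 0–9): lon ⌊0.04551/0.00833333⌋ = 5; lat ⌊0.01164/0.00416667⌋ = 2.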